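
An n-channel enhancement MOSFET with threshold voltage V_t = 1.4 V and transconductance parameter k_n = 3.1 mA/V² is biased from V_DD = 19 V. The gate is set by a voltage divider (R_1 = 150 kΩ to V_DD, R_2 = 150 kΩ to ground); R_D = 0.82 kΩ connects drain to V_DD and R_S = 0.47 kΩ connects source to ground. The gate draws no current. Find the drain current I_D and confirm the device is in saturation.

I_D ≈ 11 mA

V_G = V_DD·R_2/(R_1+R_2) = 19×150/300 = 9.5 V.
Assume saturation: I_D = (k_n/2)(V_GS − V_t)² with V_GS = V_G − I_D·R_S = 9.5 − 0.47·I_D.
Substituting gives 0.342·I_D² − 12.8·I_D + 102 = 0, with roots I_D = 11.5 or 25.9 mA.
The root I_D = 25.9 mA gives V_GS = -2.69 V ≤ V_t, so take I_D = 11.5 mA.
Then V_GS = 4.12 V and V_DS = V_DD − I_D(R_D+R_S) = 19 − 11.5×1.29 = 4.23 V.
Saturation requires V_DS ≥ V_GS − V_t = 2.72 V; 4.23 ≥ 2.72 ✓.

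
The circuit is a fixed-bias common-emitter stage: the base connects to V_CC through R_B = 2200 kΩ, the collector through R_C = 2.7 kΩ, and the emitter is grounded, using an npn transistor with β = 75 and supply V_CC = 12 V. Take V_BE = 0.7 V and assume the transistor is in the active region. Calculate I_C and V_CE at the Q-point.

Base loop: V_CC = I_B·R_B + V_BE, so I_B = (12 − 0.7)/2200 kΩ = 0.00514 mA.
In the active region I_C = β·I_B = 75 × 0.00514 = 0.385 mA.
Collector loop: V_CE = V_CC − I_C·R_C = 12 − 0.385×2.7 = 11 V.
Since V_CE = 11 V > V_CE(sat) ≈ 0.2 V, the transistor is in the active region as assumed.

I_C ≈ 0.39 mA, V_CE ≈ 11 V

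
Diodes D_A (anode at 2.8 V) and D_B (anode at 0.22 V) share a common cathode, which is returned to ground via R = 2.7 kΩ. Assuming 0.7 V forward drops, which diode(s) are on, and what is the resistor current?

Assume both conduct. Then node N would need to be at both 2.8−0.7 = 2.1 V and 0.22−0.7 = -0.48 V, which is impossible.
Assume only D_A conducts: V_N = 2.8 − 0.7 = 2.1 V, so I_R = 2.1/2.7 = 0.778 mA.
Check D_B: its anode-to-cathode voltage is 0.22 − 2.1 = -1.88 V < 0.7 V, so it is off. The assumption is consistent.

Only D_A conducts; I_R ≈ 0.78 mA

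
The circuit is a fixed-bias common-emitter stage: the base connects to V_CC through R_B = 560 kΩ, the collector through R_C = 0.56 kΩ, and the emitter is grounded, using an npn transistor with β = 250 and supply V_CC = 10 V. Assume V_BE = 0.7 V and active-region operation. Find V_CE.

V_CE ≈ 7.7 V

Base loop: V_CC = I_B·R_B + V_BE, so I_B = (10 − 0.7)/560 kΩ = 0.0166 mA.
In the active region I_C = β·I_B = 250 × 0.0166 = 4.15 mA.
Collector loop: V_CE = V_CC − I_C·R_C = 10 − 4.15×0.56 = 7.67 V.
Since V_CE = 7.67 V > V_CE(sat) ≈ 0.2 V, the transistor is in the active region as assumed.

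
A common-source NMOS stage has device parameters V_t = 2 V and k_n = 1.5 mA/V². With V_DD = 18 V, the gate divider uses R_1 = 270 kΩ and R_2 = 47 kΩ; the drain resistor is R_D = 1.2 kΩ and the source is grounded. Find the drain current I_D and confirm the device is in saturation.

V_G = V_DD·R_2/(R_1+R_2) = 18×47/317 = 2.67 V. With the source grounded, V_GS = V_G = 2.67 V.
Assume saturation: I_D = (k_n/2)(V_GS − V_t)² = (1.5/2)×(2.67 − 2)² = 0.75×0.669² = 0.335 mA.
V_DS = V_DD − I_D·R_D = 18 − 0.335×1.2 = 17.6 V.
Saturation requires V_DS ≥ V_GS − V_t = 0.669 V; 17.6 ≥ 0.669 ✓.

I_D ≈ 0.34 mA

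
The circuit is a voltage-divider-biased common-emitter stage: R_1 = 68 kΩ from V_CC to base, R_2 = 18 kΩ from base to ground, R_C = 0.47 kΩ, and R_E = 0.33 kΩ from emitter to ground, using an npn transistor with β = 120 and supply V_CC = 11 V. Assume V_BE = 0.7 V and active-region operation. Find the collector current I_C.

Thevenize the base divider: V_Th = V_CC·R_2/(R_1+R_2) = 11×18/86 = 2.3 V, R_Th = R_1‖R_2 = 14.2 kΩ.
Base-emitter loop: V_Th = I_B·R_Th + V_BE + (β+1)I_B·R_E, so I_B = (2.3 − 0.7) / (14.2 + 121×0.33) = 0.0296 mA.
I_C = β·I_B = 120×0.0296 = 3.55 mA, and I_E = (β+1)I_B = 3.58 mA.
V_CE = V_CC − I_C·R_C − I_E·R_E = 11 − 3.55×0.47 − 3.58×0.33 = 8.15 V.
V_CE = 8.15 V > 0.2 V confirms active-region operation.

I_C ≈ 3.6 mA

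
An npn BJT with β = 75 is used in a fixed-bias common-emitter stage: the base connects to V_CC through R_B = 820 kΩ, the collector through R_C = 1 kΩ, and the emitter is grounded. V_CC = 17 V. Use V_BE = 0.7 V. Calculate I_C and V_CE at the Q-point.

I_C ≈ 1.5 mA, V_CE ≈ 16 V

Base loop: V_CC = I_B·R_B + V_BE, so I_B = (17 − 0.7)/820 kΩ = 0.0199 mA.
In the active region I_C = β·I_B = 75 × 0.0199 = 1.49 mA.
Collector loop: V_CE = V_CC − I_C·R_C = 17 − 1.49×1 = 15.5 V.
Since V_CE = 15.5 V > V_CE(sat) ≈ 0.2 V, the transistor is in the active region as assumed.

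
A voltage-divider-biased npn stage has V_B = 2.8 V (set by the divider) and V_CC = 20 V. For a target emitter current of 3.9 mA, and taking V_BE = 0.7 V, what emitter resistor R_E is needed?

R_E ≈ 0.54 kΩ

V_E = V_B − V_BE = 2.8 − 0.7 = 2.1 V.
R_E = V_E / I_E = 2.1 / 3.9 = 0.538 kΩ.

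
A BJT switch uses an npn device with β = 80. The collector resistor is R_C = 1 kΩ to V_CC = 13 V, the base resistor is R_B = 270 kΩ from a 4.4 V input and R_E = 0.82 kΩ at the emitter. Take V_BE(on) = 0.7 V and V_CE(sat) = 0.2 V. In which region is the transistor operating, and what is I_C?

Assume active. Base-emitter loop: I_B = (V_BB − V_BE)/(R_B + (β+1)R_E) = (4.4 − 0.7)/(270 + 81×0.82) = 0.011 mA.
I_C = β·I_B = 80×0.011 = 0.88 mA.
V_CE = V_CC − I_C·R_C − I_E·R_E = 13 − 0.88×1 − 0.891×0.82 = 11.4 V > V_CE(sat), so the active-region assumption holds.

active; I_C ≈ 0.88 mA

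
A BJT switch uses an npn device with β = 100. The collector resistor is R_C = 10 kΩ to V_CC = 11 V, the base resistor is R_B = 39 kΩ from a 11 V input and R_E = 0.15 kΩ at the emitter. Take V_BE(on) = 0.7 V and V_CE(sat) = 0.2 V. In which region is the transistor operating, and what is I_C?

saturation; I_C ≈ 1.1 mA

Assume active: I_B = (11 − 0.7)/(39 + 101×0.15) = 0.19 mA, I_C = β·I_B = 19 mA.
Then V_CE = 11 − 19×10 − 19.2×0.15 = -182 V < 0.2 V — the active assumption fails.
Re-solve with V_CE = 0.2 V. KCL at the emitter: V_E/R_E = (V_BB−0.7−V_E)/R_B + (V_CC−0.2−V_E)/R_C, giving V_E = 0.198 V.
I_C = (V_CC − 0.2 − V_E)/R_C = (10.8 − 0.198)/10 = 1.06 mA.
Check: I_B = (10.3 − 0.198)/39 = 0.259 mA, and β·I_B = 25.9 mA > I_C, confirming saturation.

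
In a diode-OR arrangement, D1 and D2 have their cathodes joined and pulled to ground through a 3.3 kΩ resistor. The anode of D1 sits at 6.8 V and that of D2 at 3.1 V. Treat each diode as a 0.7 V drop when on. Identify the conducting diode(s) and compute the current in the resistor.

Assume both conduct. Then node N would need to be at both 6.8−0.7 = 6.1 V and 3.1−0.7 = 2.4 V, which is impossible.
Assume only D1 conducts: V_N = 6.8 − 0.7 = 6.1 V, so I_R = 6.1/3.3 = 1.85 mA.
Check D2: its anode-to-cathode voltage is 3.1 − 6.1 = -3 V < 0.7 V, so it is off. The assumption is consistent.

Only D1 conducts; I_R ≈ 1.8 mA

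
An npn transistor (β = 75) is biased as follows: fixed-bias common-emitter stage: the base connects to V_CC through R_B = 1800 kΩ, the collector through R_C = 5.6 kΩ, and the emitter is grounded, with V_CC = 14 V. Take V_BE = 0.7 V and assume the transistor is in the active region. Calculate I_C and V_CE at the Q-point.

Base loop: V_CC = I_B·R_B + V_BE, so I_B = (14 − 0.7)/1800 kΩ = 0.00739 mA.
In the active region I_C = β·I_B = 75 × 0.00739 = 0.554 mA.
Collector loop: V_CE = V_CC − I_C·R_C = 14 − 0.554×5.6 = 10.9 V.
Since V_CE = 10.9 V > V_CE(sat) ≈ 0.2 V, the transistor is in the active region as assumed.

I_C ≈ 0.55 mA, V_CE ≈ 11 V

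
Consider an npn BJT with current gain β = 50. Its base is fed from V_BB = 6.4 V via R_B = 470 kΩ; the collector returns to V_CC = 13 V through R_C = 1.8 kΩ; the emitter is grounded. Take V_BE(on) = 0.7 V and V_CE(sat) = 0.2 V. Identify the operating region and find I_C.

Assume active. Base-emitter loop: I_B = (V_BB − V_BE)/R_B = (6.4 − 0.7)/470 = 0.0121 mA.
I_C = β·I_B = 50×0.0121 = 0.606 mA.
V_CE = V_CC − I_C·R_C = 13 − 0.606×1.8 = 11.9 V > V_CE(sat), so the active-region assumption holds.

active; I_C ≈ 0.61 mA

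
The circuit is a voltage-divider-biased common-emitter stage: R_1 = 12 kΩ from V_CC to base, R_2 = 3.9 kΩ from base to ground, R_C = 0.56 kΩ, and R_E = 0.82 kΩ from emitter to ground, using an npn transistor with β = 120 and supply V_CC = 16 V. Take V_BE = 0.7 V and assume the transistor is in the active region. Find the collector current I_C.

Thevenize the base divider: V_Th = V_CC·R_2/(R_1+R_2) = 16×3.9/15.9 = 3.92 V, R_Th = R_1‖R_2 = 2.94 kΩ.
Base-emitter loop: V_Th = I_B·R_Th + V_BE + (β+1)I_B·R_E, so I_B = (3.92 − 0.7) / (2.94 + 121×0.82) = 0.0316 mA.
I_C = β·I_B = 120×0.0316 = 3.79 mA, and I_E = (β+1)I_B = 3.82 mA.
V_CE = V_CC − I_C·R_C − I_E·R_E = 16 − 3.79×0.56 − 3.82×0.82 = 10.7 V.
V_CE = 10.7 V > 0.2 V confirms active-region operation.

I_C ≈ 3.8 mA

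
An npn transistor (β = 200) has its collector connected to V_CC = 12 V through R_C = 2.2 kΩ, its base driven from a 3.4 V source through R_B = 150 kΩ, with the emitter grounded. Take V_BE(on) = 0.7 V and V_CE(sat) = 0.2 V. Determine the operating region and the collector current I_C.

active; I_C ≈ 3.6 mA

Assume active. Base-emitter loop: I_B = (V_BB − V_BE)/R_B = (3.4 − 0.7)/150 = 0.018 mA.
I_C = β·I_B = 200×0.018 = 3.6 mA.
V_CE = V_CC − I_C·R_C = 12 − 3.6×2.2 = 4.08 V > V_CE(sat), so the active-region assumption holds.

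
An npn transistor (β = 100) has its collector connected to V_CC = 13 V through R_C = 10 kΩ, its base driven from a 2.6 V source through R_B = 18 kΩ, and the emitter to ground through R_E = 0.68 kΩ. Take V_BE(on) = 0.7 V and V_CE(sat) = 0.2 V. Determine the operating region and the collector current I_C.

Assume active: I_B = (2.6 − 0.7)/(18 + 101×0.68) = 0.0219 mA, I_C = β·I_B = 2.19 mA.
Then V_CE = 13 − 2.19×10 − 2.21×0.68 = -10.4 V < 0.2 V — the active assumption fails.
Re-solve with V_CE = 0.2 V. KCL at the emitter: V_E/R_E = (V_BB−0.7−V_E)/R_B + (V_CC−0.2−V_E)/R_C, giving V_E = 0.852 V.
I_C = (V_CC − 0.2 − V_E)/R_C = (12.8 − 0.852)/10 = 1.19 mA.
Check: I_B = (1.9 − 0.852)/18 = 0.0582 mA, and β·I_B = 5.82 mA > I_C, confirming saturation.

saturation; I_C ≈ 1.2 mA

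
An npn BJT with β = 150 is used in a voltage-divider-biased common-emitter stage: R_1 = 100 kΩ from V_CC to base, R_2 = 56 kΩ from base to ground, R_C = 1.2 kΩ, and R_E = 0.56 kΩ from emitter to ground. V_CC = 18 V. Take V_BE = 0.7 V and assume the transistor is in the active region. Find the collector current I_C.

I_C ≈ 7.2 mA

Thevenize the base divider: V_Th = V_CC·R_2/(R_1+R_2) = 18×56/156 = 6.46 V, R_Th = R_1‖R_2 = 35.9 kΩ.
Base-emitter loop: V_Th = I_B·R_Th + V_BE + (β+1)I_B·R_E, so I_B = (6.46 − 0.7) / (35.9 + 151×0.56) = 0.0478 mA.
I_C = β·I_B = 150×0.0478 = 7.17 mA, and I_E = (β+1)I_B = 7.22 mA.
V_CE = V_CC − I_C·R_C − I_E·R_E = 18 − 7.17×1.2 − 7.22×0.56 = 5.35 V.
V_CE = 5.35 V > 0.2 V confirms active-region operation.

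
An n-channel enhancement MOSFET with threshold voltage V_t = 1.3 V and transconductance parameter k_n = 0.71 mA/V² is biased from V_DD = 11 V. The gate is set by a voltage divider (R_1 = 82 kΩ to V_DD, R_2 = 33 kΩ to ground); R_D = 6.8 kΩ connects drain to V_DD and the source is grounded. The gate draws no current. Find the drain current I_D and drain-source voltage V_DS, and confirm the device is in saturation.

V_G = V_DD·R_2/(R_1+R_2) = 11×33/115 = 3.16 V. With the source grounded, V_GS = V_G = 3.16 V.
Assume saturation: I_D = (k_n/2)(V_GS − V_t)² = (0.71/2)×(3.16 − 1.3)² = 0.355×1.86² = 1.22 mA.
V_DS = V_DD − I_D·R_D = 11 − 1.22×6.8 = 2.68 V.
Saturation requires V_DS ≥ V_GS − V_t = 1.86 V; 2.68 ≥ 1.86 ✓.

I_D ≈ 1.2 mA, V_DS ≈ 2.7 V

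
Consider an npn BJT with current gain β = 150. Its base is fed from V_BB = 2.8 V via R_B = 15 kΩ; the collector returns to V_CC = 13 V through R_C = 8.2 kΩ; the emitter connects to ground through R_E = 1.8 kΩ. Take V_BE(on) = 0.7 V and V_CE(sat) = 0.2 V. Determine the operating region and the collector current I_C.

active; I_C ≈ 1.1 mA

Assume active. Base-emitter loop: I_B = (V_BB − V_BE)/(R_B + (β+1)R_E) = (2.8 − 0.7)/(15 + 151×1.8) = 0.00732 mA.
I_C = β·I_B = 150×0.00732 = 1.1 mA.
V_CE = V_CC − I_C·R_C − I_E·R_E = 13 − 1.1×8.2 − 1.11×1.8 = 2 V > V_CE(sat), so the active-region assumption holds.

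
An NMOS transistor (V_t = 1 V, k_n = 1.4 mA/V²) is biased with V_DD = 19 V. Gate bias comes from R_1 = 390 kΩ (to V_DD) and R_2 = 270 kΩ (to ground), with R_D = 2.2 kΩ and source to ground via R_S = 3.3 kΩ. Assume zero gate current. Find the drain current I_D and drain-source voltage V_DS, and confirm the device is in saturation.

I_D ≈ 1.6 mA, V_DS ≈ 10 V

V_G = V_DD·R_2/(R_1+R_2) = 19×270/660 = 7.77 V.
Assume saturation: I_D = (k_n/2)(V_GS − V_t)² with V_GS = V_G − I_D·R_S = 7.77 − 3.3·I_D.
Substituting gives 7.62·I_D² − 32.3·I_D + 32.1 = 0, with roots I_D = 1.59 or 2.64 mA.
The root I_D = 2.64 mA gives V_GS = -0.942 V ≤ V_t, so take I_D = 1.59 mA.
Then V_GS = 2.51 V and V_DS = V_DD − I_D(R_D+R_S) = 19 − 1.59×5.5 = 10.2 V.
Saturation requires V_DS ≥ V_GS − V_t = 1.51 V; 10.2 ≥ 1.51 ✓.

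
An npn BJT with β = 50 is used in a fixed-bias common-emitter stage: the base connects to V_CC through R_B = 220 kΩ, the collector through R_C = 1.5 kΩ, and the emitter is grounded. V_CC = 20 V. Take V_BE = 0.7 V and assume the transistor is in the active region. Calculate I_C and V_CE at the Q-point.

I_C ≈ 4.4 mA, V_CE ≈ 13 V

Base loop: V_CC = I_B·R_B + V_BE, so I_B = (20 − 0.7)/220 kΩ = 0.0877 mA.
In the active region I_C = β·I_B = 50 × 0.0877 = 4.39 mA.
Collector loop: V_CE = V_CC − I_C·R_C = 20 − 4.39×1.5 = 13.4 V.
Since V_CE = 13.4 V > V_CE(sat) ≈ 0.2 V, the transistor is in the active region as assumed.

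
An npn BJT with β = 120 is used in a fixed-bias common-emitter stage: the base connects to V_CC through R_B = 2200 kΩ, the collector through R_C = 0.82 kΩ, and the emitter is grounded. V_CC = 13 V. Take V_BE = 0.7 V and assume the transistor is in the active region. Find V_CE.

V_CE ≈ 12 V

Base loop: V_CC = I_B·R_B + V_BE, so I_B = (13 − 0.7)/2200 kΩ = 0.00559 mA.
In the active region I_C = β·I_B = 120 × 0.00559 = 0.671 mA.
Collector loop: V_CE = V_CC − I_C·R_C = 13 − 0.671×0.82 = 12.4 V.
Since V_CE = 12.4 V > V_CE(sat) ≈ 0.2 V, the transistor is in the active region as assumed.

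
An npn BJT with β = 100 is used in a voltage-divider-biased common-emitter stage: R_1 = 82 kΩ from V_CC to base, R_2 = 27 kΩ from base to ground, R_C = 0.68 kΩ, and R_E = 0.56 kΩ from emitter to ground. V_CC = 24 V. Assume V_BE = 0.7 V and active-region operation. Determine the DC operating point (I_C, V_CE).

Thevenize the base divider: V_Th = V_CC·R_2/(R_1+R_2) = 24×27/109 = 5.94 V, R_Th = R_1‖R_2 = 20.3 kΩ.
Base-emitter loop: V_Th = I_B·R_Th + V_BE + (β+1)I_B·R_E, so I_B = (5.94 − 0.7) / (20.3 + 101×0.56) = 0.0682 mA.
I_C = β·I_B = 100×0.0682 = 6.82 mA, and I_E = (β+1)I_B = 6.89 mA.
V_CE = V_CC − I_C·R_C − I_E·R_E = 24 − 6.82×0.68 − 6.89×0.56 = 15.5 V.
V_CE = 15.5 V > 0.2 V confirms active-region operation.

I_C ≈ 6.8 mA, V_CE ≈ 16 V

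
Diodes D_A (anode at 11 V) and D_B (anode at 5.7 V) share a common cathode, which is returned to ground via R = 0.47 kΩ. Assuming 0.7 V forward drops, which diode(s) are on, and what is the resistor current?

Assume both conduct. Then node N would need to be at both 11−0.7 = 10.3 V and 5.7−0.7 = 5 V, which is impossible.
Assume only D_A conducts: V_N = 11 − 0.7 = 10.3 V, so I_R = 10.3/0.47 = 21.9 mA.
Check D_B: its anode-to-cathode voltage is 5.7 − 10.3 = -4.6 V < 0.7 V, so it is off. The assumption is consistent.

Only D_A conducts; I_R ≈ 22 mA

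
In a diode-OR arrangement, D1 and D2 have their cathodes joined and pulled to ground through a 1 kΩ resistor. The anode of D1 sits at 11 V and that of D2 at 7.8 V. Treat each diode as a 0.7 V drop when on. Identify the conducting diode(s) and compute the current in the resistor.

Only D1 conducts; I_R ≈ 10 mA

Assume both conduct. Then node N would need to be at both 11−0.7 = 10.3 V and 7.8−0.7 = 7.1 V, which is impossible.
Assume only D1 conducts: V_N = 11 − 0.7 = 10.3 V, so I_R = 10.3/1 = 10.3 mA.
Check D2: its anode-to-cathode voltage is 7.8 − 10.3 = -2.5 V < 0.7 V, so it is off. The assumption is consistent.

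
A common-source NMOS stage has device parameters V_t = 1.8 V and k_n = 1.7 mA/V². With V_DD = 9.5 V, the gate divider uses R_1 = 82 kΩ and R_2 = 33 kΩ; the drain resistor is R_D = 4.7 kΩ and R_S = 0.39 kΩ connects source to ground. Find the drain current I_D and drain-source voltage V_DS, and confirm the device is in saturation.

V_G = V_DD·R_2/(R_1+R_2) = 9.5×33/115 = 2.73 V.
Assume saturation: I_D = (k_n/2)(V_GS − V_t)² with V_GS = V_G − I_D·R_S = 2.73 − 0.39·I_D.
Substituting gives 0.129·I_D² − 1.61·I_D + 0.729 = 0, with roots I_D = 0.469 or 12 mA.
The root I_D = 12 mA gives V_GS = -1.96 V ≤ V_t, so take I_D = 0.469 mA.
Then V_GS = 2.54 V and V_DS = V_DD − I_D(R_D+R_S) = 9.5 − 0.469×5.09 = 7.11 V.
Saturation requires V_DS ≥ V_GS − V_t = 0.743 V; 7.11 ≥ 0.743 ✓.

I_D ≈ 0.47 mA, V_DS ≈ 7.1 V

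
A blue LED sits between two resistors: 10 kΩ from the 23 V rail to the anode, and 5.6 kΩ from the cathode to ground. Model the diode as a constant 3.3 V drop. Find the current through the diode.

I ≈ 1.3 mA

The two resistors are in series with the diode, so KVL gives 23 = I·10 + 3.3 + I·5.6.
I = (23 − 3.3) / (10 + 5.6) kΩ = 19.7 / 15.6 = 1.26 mA.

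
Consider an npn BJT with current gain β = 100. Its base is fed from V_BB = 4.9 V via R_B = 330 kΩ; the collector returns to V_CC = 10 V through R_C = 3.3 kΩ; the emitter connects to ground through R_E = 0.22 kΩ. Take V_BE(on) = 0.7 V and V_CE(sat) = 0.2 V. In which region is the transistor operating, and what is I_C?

active; I_C ≈ 1.2 mA

Assume active. Base-emitter loop: I_B = (V_BB − V_BE)/(R_B + (β+1)R_E) = (4.9 − 0.7)/(330 + 101×0.22) = 0.0119 mA.
I_C = β·I_B = 100×0.0119 = 1.19 mA.
V_CE = V_CC − I_C·R_C − I_E·R_E = 10 − 1.19×3.3 − 1.2×0.22 = 5.8 V > V_CE(sat), so the active-region assumption holds.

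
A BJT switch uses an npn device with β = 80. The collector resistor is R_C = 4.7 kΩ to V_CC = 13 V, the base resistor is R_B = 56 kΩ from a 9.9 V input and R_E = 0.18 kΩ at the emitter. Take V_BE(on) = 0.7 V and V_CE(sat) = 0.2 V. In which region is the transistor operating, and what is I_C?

Assume active: I_B = (9.9 − 0.7)/(56 + 81×0.18) = 0.13 mA, I_C = β·I_B = 10.4 mA.
Then V_CE = 13 − 10.4×4.7 − 10.6×0.18 = -37.9 V < 0.2 V — the active assumption fails.
Re-solve with V_CE = 0.2 V. KCL at the emitter: V_E/R_E = (V_BB−0.7−V_E)/R_B + (V_CC−0.2−V_E)/R_C, giving V_E = 0.499 V.
I_C = (V_CC − 0.2 − V_E)/R_C = (12.8 − 0.499)/4.7 = 2.62 mA.
Check: I_B = (9.2 − 0.499)/56 = 0.155 mA, and β·I_B = 12.4 mA > I_C, confirming saturation.

saturation; I_C ≈ 2.6 mA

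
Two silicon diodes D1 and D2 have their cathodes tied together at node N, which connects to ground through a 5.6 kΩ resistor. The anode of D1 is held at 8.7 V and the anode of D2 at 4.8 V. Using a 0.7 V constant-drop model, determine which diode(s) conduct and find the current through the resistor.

Only D1 conducts; I_R ≈ 1.4 mA

Assume both conduct. Then node N would need to be at both 8.7−0.7 = 8 V and 4.8−0.7 = 4.1 V, which is impossible.
Assume only D1 conducts: V_N = 8.7 − 0.7 = 8 V, so I_R = 8/5.6 = 1.43 mA.
Check D2: its anode-to-cathode voltage is 4.8 − 8 = -3.2 V < 0.7 V, so it is off. The assumption is consistent.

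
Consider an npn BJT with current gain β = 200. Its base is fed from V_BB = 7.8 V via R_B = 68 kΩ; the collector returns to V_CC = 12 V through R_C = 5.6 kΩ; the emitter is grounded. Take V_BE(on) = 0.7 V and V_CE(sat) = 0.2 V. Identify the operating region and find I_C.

saturation; I_C ≈ 2.1 mA

Assume active: I_B = (7.8 − 0.7)/68 = 0.104 mA, giving I_C = β·I_B = 20.9 mA.
But then V_CE = 12 − 20.9×5.6 = -105 V < V_CE(sat) = 0.2 V — impossible in the active region.
So the transistor is saturated. With V_CE = 0.2 V, I_C = (V_CC − 0.2)/R_C = 11.8/5.6 = 2.11 mA.
Check: β·I_B = 20.9 mA > I_C = 2.11 mA, confirming saturation.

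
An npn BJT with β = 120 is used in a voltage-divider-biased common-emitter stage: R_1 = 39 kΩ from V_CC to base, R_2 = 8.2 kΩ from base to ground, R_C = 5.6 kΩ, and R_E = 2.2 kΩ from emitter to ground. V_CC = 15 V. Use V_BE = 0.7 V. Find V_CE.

V_CE ≈ 8.4 V

Thevenize the base divider: V_Th = V_CC·R_2/(R_1+R_2) = 15×8.2/47.2 = 2.61 V, R_Th = R_1‖R_2 = 6.78 kΩ.
Base-emitter loop: V_Th = I_B·R_Th + V_BE + (β+1)I_B·R_E, so I_B = (2.61 − 0.7) / (6.78 + 121×2.2) = 0.00698 mA.
I_C = β·I_B = 120×0.00698 = 0.838 mA, and I_E = (β+1)I_B = 0.845 mA.
V_CE = V_CC − I_C·R_C − I_E·R_E = 15 − 0.838×5.6 − 0.845×2.2 = 8.45 V.
V_CE = 8.45 V > 0.2 V confirms active-region operation.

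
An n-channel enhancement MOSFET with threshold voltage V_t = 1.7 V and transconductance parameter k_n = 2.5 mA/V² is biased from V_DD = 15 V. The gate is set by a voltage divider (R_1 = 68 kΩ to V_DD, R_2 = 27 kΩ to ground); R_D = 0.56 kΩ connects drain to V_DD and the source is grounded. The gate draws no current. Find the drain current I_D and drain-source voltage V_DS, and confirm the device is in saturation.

V_G = V_DD·R_2/(R_1+R_2) = 15×27/95 = 4.26 V. With the source grounded, V_GS = V_G = 4.26 V.
Assume saturation: I_D = (k_n/2)(V_GS − V_t)² = (2.5/2)×(4.26 − 1.7)² = 1.25×2.56² = 8.21 mA.
V_DS = V_DD − I_D·R_D = 15 − 8.21×0.56 = 10.4 V.
Saturation requires V_DS ≥ V_GS − V_t = 2.56 V; 10.4 ≥ 2.56 ✓.

I_D ≈ 8.2 mA, V_DS ≈ 10 V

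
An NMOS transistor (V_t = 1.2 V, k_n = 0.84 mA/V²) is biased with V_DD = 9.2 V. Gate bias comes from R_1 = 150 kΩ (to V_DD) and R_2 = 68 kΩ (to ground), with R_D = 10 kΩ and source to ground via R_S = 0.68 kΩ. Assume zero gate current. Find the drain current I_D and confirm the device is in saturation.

V_G = V_DD·R_2/(R_1+R_2) = 9.2×68/218 = 2.87 V.
Assume saturation: I_D = (k_n/2)(V_GS − V_t)² with V_GS = V_G − I_D·R_S = 2.87 − 0.68·I_D.
Substituting gives 0.194·I_D² − 1.95·I_D + 1.17 = 0, with roots I_D = 0.64 or 9.42 mA.
The root I_D = 9.42 mA gives V_GS = -3.54 V ≤ V_t, so take I_D = 0.64 mA.
Then V_GS = 2.43 V and V_DS = V_DD − I_D(R_D+R_S) = 9.2 − 0.64×10.7 = 2.36 V.
Saturation requires V_DS ≥ V_GS − V_t = 1.23 V; 2.36 ≥ 1.23 ✓.

I_D ≈ 0.64 mA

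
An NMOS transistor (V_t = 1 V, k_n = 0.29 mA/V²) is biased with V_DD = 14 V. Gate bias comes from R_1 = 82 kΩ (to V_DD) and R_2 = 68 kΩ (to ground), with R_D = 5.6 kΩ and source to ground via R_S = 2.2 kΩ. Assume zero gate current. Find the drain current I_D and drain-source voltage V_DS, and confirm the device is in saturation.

I_D ≈ 1.2 mA, V_DS ≈ 5 V

V_G = V_DD·R_2/(R_1+R_2) = 14×68/150 = 6.35 V.
Assume saturation: I_D = (k_n/2)(V_GS − V_t)² with V_GS = V_G − I_D·R_S = 6.35 − 2.2·I_D.
Substituting gives 0.702·I_D² − 4.41·I_D + 4.15 = 0, with roots I_D = 1.15 or 5.14 mA.
The root I_D = 5.14 mA gives V_GS = -4.95 V ≤ V_t, so take I_D = 1.15 mA.
Then V_GS = 3.82 V and V_DS = V_DD − I_D(R_D+R_S) = 14 − 1.15×7.8 = 5.03 V.
Saturation requires V_DS ≥ V_GS − V_t = 2.82 V; 5.03 ≥ 2.82 ✓.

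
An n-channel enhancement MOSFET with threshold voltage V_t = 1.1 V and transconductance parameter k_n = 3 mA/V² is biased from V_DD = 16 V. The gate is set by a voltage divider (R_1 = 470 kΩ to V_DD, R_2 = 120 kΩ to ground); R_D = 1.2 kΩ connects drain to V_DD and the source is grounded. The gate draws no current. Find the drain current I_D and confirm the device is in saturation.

V_G = V_DD·R_2/(R_1+R_2) = 16×120/590 = 3.25 V. With the source grounded, V_GS = V_G = 3.25 V.
Assume saturation: I_D = (k_n/2)(V_GS − V_t)² = (3/2)×(3.25 − 1.1)² = 1.5×2.15² = 6.96 mA.
V_DS = V_DD − I_D·R_D = 16 − 6.96×1.2 = 7.65 V.
Saturation requires V_DS ≥ V_GS − V_t = 2.15 V; 7.65 ≥ 2.15 ✓.

I_D ≈ 7 mA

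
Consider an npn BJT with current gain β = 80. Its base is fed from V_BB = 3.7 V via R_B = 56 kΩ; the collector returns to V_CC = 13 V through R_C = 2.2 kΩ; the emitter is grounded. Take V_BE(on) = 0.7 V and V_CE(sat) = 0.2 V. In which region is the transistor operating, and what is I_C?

Assume active. Base-emitter loop: I_B = (V_BB − V_BE)/R_B = (3.7 − 0.7)/56 = 0.0536 mA.
I_C = β·I_B = 80×0.0536 = 4.29 mA.
V_CE = V_CC − I_C·R_C = 13 − 4.29×2.2 = 3.57 V > V_CE(sat), so the active-region assumption holds.

active; I_C ≈ 4.3 mA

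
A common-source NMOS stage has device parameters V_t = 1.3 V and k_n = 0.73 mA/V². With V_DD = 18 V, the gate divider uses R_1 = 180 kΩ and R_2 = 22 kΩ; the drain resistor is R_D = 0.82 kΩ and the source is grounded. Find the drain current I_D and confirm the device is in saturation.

I_D ≈ 0.16 mA

V_G = V_DD·R_2/(R_1+R_2) = 18×22/202 = 1.96 V. With the source grounded, V_GS = V_G = 1.96 V.
Assume saturation: I_D = (k_n/2)(V_GS − V_t)² = (0.73/2)×(1.96 − 1.3)² = 0.365×0.66² = 0.159 mA.
V_DS = V_DD − I_D·R_D = 18 − 0.159×0.82 = 17.9 V.
Saturation requires V_DS ≥ V_GS − V_t = 0.66 V; 17.9 ≥ 0.66 ✓.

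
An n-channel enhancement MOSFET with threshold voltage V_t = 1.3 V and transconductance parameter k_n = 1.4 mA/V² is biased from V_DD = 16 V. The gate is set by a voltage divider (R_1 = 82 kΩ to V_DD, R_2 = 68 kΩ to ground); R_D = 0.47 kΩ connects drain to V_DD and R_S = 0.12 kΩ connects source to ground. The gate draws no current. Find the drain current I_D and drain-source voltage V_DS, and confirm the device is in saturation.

V_G = V_DD·R_2/(R_1+R_2) = 16×68/150 = 7.25 V.
Assume saturation: I_D = (k_n/2)(V_GS − V_t)² with V_GS = V_G − I_D·R_S = 7.25 − 0.12·I_D.
Substituting gives 0.0101·I_D² − 2·I_D + 24.8 = 0, with roots I_D = 13.3 or 185 mA.
The root I_D = 185 mA gives V_GS = -15 V ≤ V_t, so take I_D = 13.3 mA.
Then V_GS = 5.66 V and V_DS = V_DD − I_D(R_D+R_S) = 16 − 13.3×0.59 = 8.16 V.
Saturation requires V_DS ≥ V_GS − V_t = 4.36 V; 8.16 ≥ 4.36 ✓.

I_D ≈ 13 mA, V_DS ≈ 8.2 V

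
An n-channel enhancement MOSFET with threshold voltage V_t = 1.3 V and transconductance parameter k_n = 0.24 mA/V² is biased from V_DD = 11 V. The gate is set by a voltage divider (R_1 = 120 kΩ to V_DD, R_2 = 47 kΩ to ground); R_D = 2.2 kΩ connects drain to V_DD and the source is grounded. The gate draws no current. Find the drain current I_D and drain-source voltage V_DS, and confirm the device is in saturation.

I_D ≈ 0.39 mA, V_DS ≈ 10 V

V_G = V_DD·R_2/(R_1+R_2) = 11×47/167 = 3.1 V. With the source grounded, V_GS = V_G = 3.1 V.
Assume saturation: I_D = (k_n/2)(V_GS − V_t)² = (0.24/2)×(3.1 − 1.3)² = 0.12×1.8² = 0.387 mA.
V_DS = V_DD − I_D·R_D = 11 − 0.387×2.2 = 10.1 V.
Saturation requires V_DS ≥ V_GS − V_t = 1.8 V; 10.1 ≥ 1.8 ✓.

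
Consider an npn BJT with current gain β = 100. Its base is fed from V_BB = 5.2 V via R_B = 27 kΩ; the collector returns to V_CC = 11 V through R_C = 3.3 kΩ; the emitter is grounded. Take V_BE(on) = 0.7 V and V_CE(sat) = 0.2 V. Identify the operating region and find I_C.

Assume active: I_B = (5.2 − 0.7)/27 = 0.167 mA, giving I_C = β·I_B = 16.7 mA.
But then V_CE = 11 − 16.7×3.3 = -44 V < V_CE(sat) = 0.2 V — impossible in the active region.
So the transistor is saturated. With V_CE = 0.2 V, I_C = (V_CC − 0.2)/R_C = 10.8/3.3 = 3.27 mA.
Check: β·I_B = 16.7 mA > I_C = 3.27 mA, confirming saturation.

saturation; I_C ≈ 3.3 mA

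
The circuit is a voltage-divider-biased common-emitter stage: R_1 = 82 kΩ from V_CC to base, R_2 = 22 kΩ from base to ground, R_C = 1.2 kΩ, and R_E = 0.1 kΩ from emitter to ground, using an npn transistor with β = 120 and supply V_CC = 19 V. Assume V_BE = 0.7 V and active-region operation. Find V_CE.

Thevenize the base divider: V_Th = V_CC·R_2/(R_1+R_2) = 19×22/104 = 4.02 V, R_Th = R_1‖R_2 = 17.3 kΩ.
Base-emitter loop: V_Th = I_B·R_Th + V_BE + (β+1)I_B·R_E, so I_B = (4.02 − 0.7) / (17.3 + 121×0.1) = 0.113 mA.
I_C = β·I_B = 120×0.113 = 13.5 mA, and I_E = (β+1)I_B = 13.6 mA.
V_CE = V_CC − I_C·R_C − I_E·R_E = 19 − 13.5×1.2 − 13.6×0.1 = 1.4 V.
V_CE = 1.4 V > 0.2 V confirms active-region operation.

V_CE ≈ 1.4 V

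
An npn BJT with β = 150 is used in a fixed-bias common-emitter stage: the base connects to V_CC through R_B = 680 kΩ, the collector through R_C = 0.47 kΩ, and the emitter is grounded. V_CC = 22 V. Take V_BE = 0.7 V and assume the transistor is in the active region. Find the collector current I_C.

Base loop: V_CC = I_B·R_B + V_BE, so I_B = (22 − 0.7)/680 kΩ = 0.0313 mA.
In the active region I_C = β·I_B = 150 × 0.0313 = 4.7 mA.
Collector loop: V_CE = V_CC − I_C·R_C = 22 − 4.7×0.47 = 19.8 V.
Since V_CE = 19.8 V > V_CE(sat) ≈ 0.2 V, the transistor is in the active region as assumed.

I_C ≈ 4.7 mA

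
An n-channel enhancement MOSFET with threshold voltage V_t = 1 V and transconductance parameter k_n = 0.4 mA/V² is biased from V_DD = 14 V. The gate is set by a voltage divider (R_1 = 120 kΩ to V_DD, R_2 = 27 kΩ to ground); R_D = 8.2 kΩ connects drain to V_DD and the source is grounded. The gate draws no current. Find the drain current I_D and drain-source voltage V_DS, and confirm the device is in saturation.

V_G = V_DD·R_2/(R_1+R_2) = 14×27/147 = 2.57 V. With the source grounded, V_GS = V_G = 2.57 V.
Assume saturation: I_D = (k_n/2)(V_GS − V_t)² = (0.4/2)×(2.57 − 1)² = 0.2×1.57² = 0.494 mA.
V_DS = V_DD − I_D·R_D = 14 − 0.494×8.2 = 9.95 V.
Saturation requires V_DS ≥ V_GS − V_t = 1.57 V; 9.95 ≥ 1.57 ✓.

I_D ≈ 0.49 mA, V_DS ≈ 10 V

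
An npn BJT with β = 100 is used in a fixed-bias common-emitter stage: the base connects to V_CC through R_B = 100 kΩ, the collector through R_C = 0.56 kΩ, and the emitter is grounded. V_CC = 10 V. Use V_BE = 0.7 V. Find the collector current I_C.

Base loop: V_CC = I_B·R_B + V_BE, so I_B = (10 − 0.7)/100 kΩ = 0.093 mA.
In the active region I_C = β·I_B = 100 × 0.093 = 9.3 mA.
Collector loop: V_CE = V_CC − I_C·R_C = 10 − 9.3×0.56 = 4.79 V.
Since V_CE = 4.79 V > V_CE(sat) ≈ 0.2 V, the transistor is in the active region as assumed.

I_C ≈ 9.3 mA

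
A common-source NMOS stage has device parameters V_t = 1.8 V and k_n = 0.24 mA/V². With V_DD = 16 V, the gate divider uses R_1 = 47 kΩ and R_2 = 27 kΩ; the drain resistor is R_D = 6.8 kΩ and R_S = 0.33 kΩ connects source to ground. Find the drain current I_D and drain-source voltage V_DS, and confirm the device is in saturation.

V_G = V_DD·R_2/(R_1+R_2) = 16×27/74 = 5.84 V.
Assume saturation: I_D = (k_n/2)(V_GS − V_t)² with V_GS = V_G − I_D·R_S = 5.84 − 0.33·I_D.
Substituting gives 0.0131·I_D² − 1.32·I_D + 1.96 = 0, with roots I_D = 1.5 or 99.5 mA.
The root I_D = 99.5 mA gives V_GS = -27 V ≤ V_t, so take I_D = 1.5 mA.
Then V_GS = 5.34 V and V_DS = V_DD − I_D(R_D+R_S) = 16 − 1.5×7.13 = 5.27 V.
Saturation requires V_DS ≥ V_GS − V_t = 3.54 V; 5.27 ≥ 3.54 ✓.

I_D ≈ 1.5 mA, V_DS ≈ 5.3 V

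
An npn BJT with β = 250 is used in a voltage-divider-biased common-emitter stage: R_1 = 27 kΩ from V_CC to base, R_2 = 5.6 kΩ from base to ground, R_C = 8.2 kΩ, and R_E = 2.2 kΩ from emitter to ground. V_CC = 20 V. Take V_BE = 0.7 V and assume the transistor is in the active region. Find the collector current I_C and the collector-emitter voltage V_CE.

I_C ≈ 1.2 mA, V_CE ≈ 7.2 V

Thevenize the base divider: V_Th = V_CC·R_2/(R_1+R_2) = 20×5.6/32.6 = 3.44 V, R_Th = R_1‖R_2 = 4.64 kΩ.
Base-emitter loop: V_Th = I_B·R_Th + V_BE + (β+1)I_B·R_E, so I_B = (3.44 − 0.7) / (4.64 + 251×2.2) = 0.00491 mA.
I_C = β·I_B = 250×0.00491 = 1.23 mA, and I_E = (β+1)I_B = 1.23 mA.
V_CE = V_CC − I_C·R_C − I_E·R_E = 20 − 1.23×8.2 − 1.23×2.2 = 7.22 V.
V_CE = 7.22 V > 0.2 V confirms active-region operation.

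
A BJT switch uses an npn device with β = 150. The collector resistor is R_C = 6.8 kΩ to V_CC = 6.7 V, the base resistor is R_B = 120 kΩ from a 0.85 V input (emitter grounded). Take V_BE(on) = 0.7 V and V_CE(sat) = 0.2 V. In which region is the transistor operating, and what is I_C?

Assume active. Base-emitter loop: I_B = (V_BB − V_BE)/R_B = (0.85 − 0.7)/120 = 0.00125 mA.
I_C = β·I_B = 150×0.00125 = 0.188 mA.
V_CE = V_CC − I_C·R_C = 6.7 − 0.188×6.8 = 5.42 V > V_CE(sat), so the active-region assumption holds.

active; I_C ≈ 0.19 mA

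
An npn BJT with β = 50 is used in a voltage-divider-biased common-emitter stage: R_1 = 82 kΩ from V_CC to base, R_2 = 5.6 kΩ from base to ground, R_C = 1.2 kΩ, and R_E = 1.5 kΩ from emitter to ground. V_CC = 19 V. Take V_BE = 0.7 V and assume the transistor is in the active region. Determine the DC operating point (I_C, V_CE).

I_C ≈ 0.31 mA, V_CE ≈ 18 V

Thevenize the base divider: V_Th = V_CC·R_2/(R_1+R_2) = 19×5.6/87.6 = 1.21 V, R_Th = R_1‖R_2 = 5.24 kΩ.
Base-emitter loop: V_Th = I_B·R_Th + V_BE + (β+1)I_B·R_E, so I_B = (1.21 − 0.7) / (5.24 + 51×1.5) = 0.0063 mA.
I_C = β·I_B = 50×0.0063 = 0.315 mA, and I_E = (β+1)I_B = 0.321 mA.
V_CE = V_CC − I_C·R_C − I_E·R_E = 19 − 0.315×1.2 − 0.321×1.5 = 18.1 V.
V_CE = 18.1 V > 0.2 V confirms active-region operation.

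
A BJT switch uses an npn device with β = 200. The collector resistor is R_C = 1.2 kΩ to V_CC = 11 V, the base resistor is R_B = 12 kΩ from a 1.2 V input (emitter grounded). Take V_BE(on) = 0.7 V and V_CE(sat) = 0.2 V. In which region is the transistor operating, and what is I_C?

Assume active. Base-emitter loop: I_B = (V_BB − V_BE)/R_B = (1.2 − 0.7)/12 = 0.0417 mA.
I_C = β·I_B = 200×0.0417 = 8.33 mA.
V_CE = V_CC − I_C·R_C = 11 − 8.33×1.2 = 1 V > V_CE(sat), so the active-region assumption holds.

active; I_C ≈ 8.3 mA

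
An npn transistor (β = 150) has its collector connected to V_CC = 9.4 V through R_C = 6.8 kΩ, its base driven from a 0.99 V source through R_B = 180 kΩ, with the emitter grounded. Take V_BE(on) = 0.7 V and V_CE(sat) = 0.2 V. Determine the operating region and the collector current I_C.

Assume active. Base-emitter loop: I_B = (V_BB − V_BE)/R_B = (0.99 − 0.7)/180 = 0.00161 mA.
I_C = β·I_B = 150×0.00161 = 0.242 mA.
V_CE = V_CC − I_C·R_C = 9.4 − 0.242×6.8 = 7.76 V > V_CE(sat), so the active-region assumption holds.

active; I_C ≈ 0.24 mA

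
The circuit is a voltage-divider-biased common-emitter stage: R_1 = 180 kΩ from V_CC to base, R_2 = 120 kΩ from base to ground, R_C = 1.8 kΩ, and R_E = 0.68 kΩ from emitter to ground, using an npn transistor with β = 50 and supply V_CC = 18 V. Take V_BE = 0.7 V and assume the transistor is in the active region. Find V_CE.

V_CE ≈ 10 V

Thevenize the base divider: V_Th = V_CC·R_2/(R_1+R_2) = 18×120/300 = 7.2 V, R_Th = R_1‖R_2 = 72 kΩ.
Base-emitter loop: V_Th = I_B·R_Th + V_BE + (β+1)I_B·R_E, so I_B = (7.2 − 0.7) / (72 + 51×0.68) = 0.0609 mA.
I_C = β·I_B = 50×0.0609 = 3.05 mA, and I_E = (β+1)I_B = 3.11 mA.
V_CE = V_CC − I_C·R_C − I_E·R_E = 18 − 3.05×1.8 − 3.11×0.68 = 10.4 V.
V_CE = 10.4 V > 0.2 V confirms active-region operation.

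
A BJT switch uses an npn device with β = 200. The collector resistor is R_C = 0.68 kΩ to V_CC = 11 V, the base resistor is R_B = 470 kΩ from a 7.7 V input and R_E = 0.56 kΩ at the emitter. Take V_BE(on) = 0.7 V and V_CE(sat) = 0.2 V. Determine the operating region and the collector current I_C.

Assume active. Base-emitter loop: I_B = (V_BB − V_BE)/(R_B + (β+1)R_E) = (7.7 − 0.7)/(470 + 201×0.56) = 0.012 mA.
I_C = β·I_B = 200×0.012 = 2.4 mA.
V_CE = V_CC − I_C·R_C − I_E·R_E = 11 − 2.4×0.68 − 2.42×0.56 = 8.01 V > V_CE(sat), so the active-region assumption holds.

active; I_C ≈ 2.4 mA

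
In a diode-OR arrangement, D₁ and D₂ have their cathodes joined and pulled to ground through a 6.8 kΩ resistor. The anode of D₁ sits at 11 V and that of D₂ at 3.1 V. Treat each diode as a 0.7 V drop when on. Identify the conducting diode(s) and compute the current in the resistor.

Assume both conduct. Then node N would need to be at both 11−0.7 = 10.3 V and 3.1−0.7 = 2.4 V, which is impossible.
Assume only D₁ conducts: V_N = 11 − 0.7 = 10.3 V, so I_R = 10.3/6.8 = 1.51 mA.
Check D₂: its anode-to-cathode voltage is 3.1 − 10.3 = -7.2 V < 0.7 V, so it is off. The assumption is consistent.

Only D₁ conducts; I_R ≈ 1.5 mA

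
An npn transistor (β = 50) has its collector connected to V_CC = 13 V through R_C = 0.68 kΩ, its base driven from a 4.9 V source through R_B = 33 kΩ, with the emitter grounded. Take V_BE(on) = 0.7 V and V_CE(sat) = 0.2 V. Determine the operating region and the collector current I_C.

Assume active. Base-emitter loop: I_B = (V_BB − V_BE)/R_B = (4.9 − 0.7)/33 = 0.127 mA.
I_C = β·I_B = 50×0.127 = 6.36 mA.
V_CE = V_CC − I_C·R_C = 13 − 6.36×0.68 = 8.67 V > V_CE(sat), so the active-region assumption holds.

active; I_C ≈ 6.4 mA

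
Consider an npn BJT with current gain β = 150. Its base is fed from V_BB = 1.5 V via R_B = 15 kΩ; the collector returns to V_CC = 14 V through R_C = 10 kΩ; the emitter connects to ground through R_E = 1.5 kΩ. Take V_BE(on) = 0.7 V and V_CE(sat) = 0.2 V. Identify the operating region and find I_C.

active; I_C ≈ 0.5 mA

Assume active. Base-emitter loop: I_B = (V_BB − V_BE)/(R_B + (β+1)R_E) = (1.5 − 0.7)/(15 + 151×1.5) = 0.00331 mA.
I_C = β·I_B = 150×0.00331 = 0.497 mA.
V_CE = V_CC − I_C·R_C − I_E·R_E = 14 − 0.497×10 − 0.5×1.5 = 8.28 V > V_CE(sat), so the active-region assumption holds.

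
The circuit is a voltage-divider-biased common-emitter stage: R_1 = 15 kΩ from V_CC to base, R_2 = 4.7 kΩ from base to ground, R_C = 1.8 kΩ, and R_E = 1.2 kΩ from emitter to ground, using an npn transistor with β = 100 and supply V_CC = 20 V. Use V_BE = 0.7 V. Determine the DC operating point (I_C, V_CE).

I_C ≈ 3.3 mA, V_CE ≈ 10 V

Thevenize the base divider: V_Th = V_CC·R_2/(R_1+R_2) = 20×4.7/19.7 = 4.77 V, R_Th = R_1‖R_2 = 3.58 kΩ.
Base-emitter loop: V_Th = I_B·R_Th + V_BE + (β+1)I_B·R_E, so I_B = (4.77 − 0.7) / (3.58 + 101×1.2) = 0.0326 mA.
I_C = β·I_B = 100×0.0326 = 3.26 mA, and I_E = (β+1)I_B = 3.3 mA.
V_CE = V_CC − I_C·R_C − I_E·R_E = 20 − 3.26×1.8 − 3.3×1.2 = 10.2 V.
V_CE = 10.2 V > 0.2 V confirms active-region operation.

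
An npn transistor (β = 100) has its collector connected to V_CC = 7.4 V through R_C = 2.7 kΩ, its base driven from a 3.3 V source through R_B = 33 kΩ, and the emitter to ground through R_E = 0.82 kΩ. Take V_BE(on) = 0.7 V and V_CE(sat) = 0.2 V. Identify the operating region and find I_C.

Assume active: I_B = (3.3 − 0.7)/(33 + 101×0.82) = 0.0224 mA, I_C = β·I_B = 2.24 mA.
Then V_CE = 7.4 − 2.24×2.7 − 2.27×0.82 = -0.52 V < 0.2 V — the active assumption fails.
Re-solve with V_CE = 0.2 V. KCL at the emitter: V_E/R_E = (V_BB−0.7−V_E)/R_B + (V_CC−0.2−V_E)/R_C, giving V_E = 1.69 V.
I_C = (V_CC − 0.2 − V_E)/R_C = (7.2 − 1.69)/2.7 = 2.04 mA.
Check: I_B = (2.6 − 1.69)/33 = 0.0274 mA, and β·I_B = 2.74 mA > I_C, confirming saturation.

saturation; I_C ≈ 2 mA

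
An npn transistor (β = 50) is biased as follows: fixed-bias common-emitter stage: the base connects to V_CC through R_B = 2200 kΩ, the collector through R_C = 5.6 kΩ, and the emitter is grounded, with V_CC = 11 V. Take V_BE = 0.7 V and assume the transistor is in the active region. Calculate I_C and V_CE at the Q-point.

I_C ≈ 0.23 mA, V_CE ≈ 9.7 V

Base loop: V_CC = I_B·R_B + V_BE, so I_B = (11 − 0.7)/2200 kΩ = 0.00468 mA.
In the active region I_C = β·I_B = 50 × 0.00468 = 0.234 mA.
Collector loop: V_CE = V_CC − I_C·R_C = 11 − 0.234×5.6 = 9.69 V.
Since V_CE = 9.69 V > V_CE(sat) ≈ 0.2 V, the transistor is in the active region as assumed.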